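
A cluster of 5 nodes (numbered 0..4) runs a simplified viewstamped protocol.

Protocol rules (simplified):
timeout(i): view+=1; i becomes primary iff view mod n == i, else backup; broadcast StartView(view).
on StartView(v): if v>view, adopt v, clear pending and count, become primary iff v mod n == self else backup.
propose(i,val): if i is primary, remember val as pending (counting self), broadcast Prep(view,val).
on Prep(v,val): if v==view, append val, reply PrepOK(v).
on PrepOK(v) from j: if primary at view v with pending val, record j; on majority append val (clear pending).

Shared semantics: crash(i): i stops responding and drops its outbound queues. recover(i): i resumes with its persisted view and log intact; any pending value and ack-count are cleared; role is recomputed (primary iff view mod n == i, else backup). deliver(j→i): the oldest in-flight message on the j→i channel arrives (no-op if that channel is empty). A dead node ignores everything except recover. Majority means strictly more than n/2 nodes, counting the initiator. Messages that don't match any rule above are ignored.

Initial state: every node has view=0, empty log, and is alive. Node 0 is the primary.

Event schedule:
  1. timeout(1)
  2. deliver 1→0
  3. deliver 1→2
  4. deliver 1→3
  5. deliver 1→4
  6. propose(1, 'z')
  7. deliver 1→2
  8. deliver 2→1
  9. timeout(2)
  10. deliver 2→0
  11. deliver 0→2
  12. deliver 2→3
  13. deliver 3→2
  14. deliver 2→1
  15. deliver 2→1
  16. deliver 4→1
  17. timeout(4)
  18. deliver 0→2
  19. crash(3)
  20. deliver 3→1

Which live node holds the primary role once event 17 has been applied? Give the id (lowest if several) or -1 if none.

step 1 timeout(1): 1={prim,v=1,log=-}
step 2 deliver 1→0: 0={back,v=1,log=-}
step 3 deliver 1→2: 2={back,v=1,log=-}
step 4 deliver 1→3: 3={back,v=1,log=-}
step 5 deliver 1→4: 4={back,v=1,log=-}
step 6 propose(1,'z'): —
step 7 deliver 1→2: 2={back,v=1,log=z}
step 8 deliver 2→1: —
step 9 timeout(2): 2={prim,v=2,log=z}
step 10 deliver 2→0: 0={back,v=2,log=-}
step 11 deliver 0→2: —
step 12 deliver 2→3: 3={back,v=2,log=-}
step 13 deliver 3→2: —
step 14 deliver 2→1: 1={back,v=2,log=-}
step 15 deliver 2→1: —
step 16 deliver 4→1: —
step 17 timeout(4): 4={back,v=2,log=-}

2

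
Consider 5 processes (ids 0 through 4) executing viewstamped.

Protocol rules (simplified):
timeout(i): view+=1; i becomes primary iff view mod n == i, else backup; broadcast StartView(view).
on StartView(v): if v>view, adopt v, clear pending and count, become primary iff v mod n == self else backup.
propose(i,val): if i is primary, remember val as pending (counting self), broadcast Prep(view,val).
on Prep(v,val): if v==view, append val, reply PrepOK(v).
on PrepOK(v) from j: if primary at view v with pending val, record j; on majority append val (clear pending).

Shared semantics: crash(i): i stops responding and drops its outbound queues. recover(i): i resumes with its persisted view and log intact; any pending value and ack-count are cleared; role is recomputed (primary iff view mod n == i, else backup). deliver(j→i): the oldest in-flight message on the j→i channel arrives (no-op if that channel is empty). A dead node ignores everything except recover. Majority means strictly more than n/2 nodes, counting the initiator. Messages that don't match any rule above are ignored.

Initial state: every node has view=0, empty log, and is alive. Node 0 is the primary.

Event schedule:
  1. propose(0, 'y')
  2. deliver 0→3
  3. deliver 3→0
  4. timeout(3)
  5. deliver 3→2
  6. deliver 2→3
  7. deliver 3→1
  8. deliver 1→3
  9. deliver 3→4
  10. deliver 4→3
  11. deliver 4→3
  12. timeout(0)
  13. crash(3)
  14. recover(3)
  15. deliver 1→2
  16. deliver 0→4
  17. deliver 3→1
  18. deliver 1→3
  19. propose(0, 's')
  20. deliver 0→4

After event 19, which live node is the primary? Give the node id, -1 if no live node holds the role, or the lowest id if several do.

e1 propose(0,'y'): ·
e2 deliver 0→3: 3[back,v=0,y]
e3 deliver 3→0: ·
e4 timeout(3): 3[back,v=1,y]
e5 deliver 3→2: 2[back,v=1,-]
e6 deliver 2→3: ·
e7 deliver 3→1: 1[prim,v=1,-]
e8 deliver 1→3: ·
e9 deliver 3→4: 4[back,v=1,-]
e10 deliver 4→3: ·
e11 deliver 4→3: ·
e12 timeout(0): 0[back,v=1,-]
e13 crash(3): 3[✗back,v=1,y]
e14 recover(3): 3[back,v=1,y]
e15 deliver 1→2: ·
e16 deliver 0→4: ·
e17 deliver 3→1: ·
e18 deliver 1→3: ·
e19 propose(0,'s'): ·

1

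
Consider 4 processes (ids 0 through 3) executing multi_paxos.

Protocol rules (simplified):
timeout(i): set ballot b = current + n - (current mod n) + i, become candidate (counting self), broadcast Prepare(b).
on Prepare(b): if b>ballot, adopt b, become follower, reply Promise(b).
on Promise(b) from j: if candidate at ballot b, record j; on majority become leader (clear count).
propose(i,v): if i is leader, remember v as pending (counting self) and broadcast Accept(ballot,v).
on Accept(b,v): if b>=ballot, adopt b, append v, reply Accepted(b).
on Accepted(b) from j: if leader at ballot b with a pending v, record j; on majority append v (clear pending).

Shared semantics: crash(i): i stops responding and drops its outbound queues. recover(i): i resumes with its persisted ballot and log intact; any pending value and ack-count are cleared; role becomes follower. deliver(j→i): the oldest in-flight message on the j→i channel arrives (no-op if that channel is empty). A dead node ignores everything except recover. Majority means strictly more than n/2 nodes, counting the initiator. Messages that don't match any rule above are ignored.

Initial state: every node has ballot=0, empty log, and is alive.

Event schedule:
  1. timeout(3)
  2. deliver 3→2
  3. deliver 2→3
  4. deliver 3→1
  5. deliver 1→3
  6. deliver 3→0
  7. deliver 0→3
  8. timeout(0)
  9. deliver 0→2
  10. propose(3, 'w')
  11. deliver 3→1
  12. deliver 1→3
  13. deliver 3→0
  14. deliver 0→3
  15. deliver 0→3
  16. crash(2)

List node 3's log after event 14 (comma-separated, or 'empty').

1. timeout(3):  <3:cand b7 ->
2. deliver 3→2:  <2:foll b7 ->
3. deliver 2→3:  nop
4. deliver 3→1:  <1:foll b7 ->
5. deliver 1→3:  <3:lead b7 ->
6. deliver 3→0:  <0:foll b7 ->
7. deliver 0→3:  nop
8. timeout(0):  <0:cand b8 ->
9. deliver 0→2:  <2:foll b8 ->
10. propose(3,'w'):  nop
11. deliver 3→1:  <1:foll b7 w>
12. deliver 1→3:  nop
13. deliver 3→0:  nop
14. deliver 0→3:  <3:foll b8 ->

empty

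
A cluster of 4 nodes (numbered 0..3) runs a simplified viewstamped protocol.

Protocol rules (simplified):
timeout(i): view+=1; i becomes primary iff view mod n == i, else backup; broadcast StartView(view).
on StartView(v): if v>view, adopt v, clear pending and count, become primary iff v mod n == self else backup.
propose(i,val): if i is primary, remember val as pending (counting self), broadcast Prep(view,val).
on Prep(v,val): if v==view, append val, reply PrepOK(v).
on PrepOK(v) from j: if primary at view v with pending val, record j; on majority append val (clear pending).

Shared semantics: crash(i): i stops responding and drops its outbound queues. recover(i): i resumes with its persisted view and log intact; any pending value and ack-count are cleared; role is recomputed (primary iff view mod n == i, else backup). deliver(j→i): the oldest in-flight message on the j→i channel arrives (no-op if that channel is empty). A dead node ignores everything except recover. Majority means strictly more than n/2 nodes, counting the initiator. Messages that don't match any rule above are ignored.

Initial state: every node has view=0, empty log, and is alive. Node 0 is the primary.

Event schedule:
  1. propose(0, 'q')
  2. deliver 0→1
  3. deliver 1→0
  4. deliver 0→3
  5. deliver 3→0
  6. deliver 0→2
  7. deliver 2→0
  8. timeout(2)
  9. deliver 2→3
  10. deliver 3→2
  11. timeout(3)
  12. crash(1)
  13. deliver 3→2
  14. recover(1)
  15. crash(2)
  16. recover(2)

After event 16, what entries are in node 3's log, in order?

q

step 1 propose(0,'q'): —
step 2 deliver 0→1: 1={back,v=0,log=q}
step 3 deliver 1→0: —
step 4 deliver 0→3: 3={back,v=0,log=q}
step 5 deliver 3→0: 0={prim,v=0,log=q}
step 6 deliver 0→2: 2={back,v=0,log=q}
step 7 deliver 2→0: —
step 8 timeout(2): 2={back,v=1,log=q}
step 9 deliver 2→3: 3={back,v=1,log=q}
step 10 deliver 3→2: —
step 11 timeout(3): 3={back,v=2,log=q}
step 12 crash(1): 1={✗back,v=0,log=q}
step 13 deliver 3→2: 2={prim,v=2,log=q}
step 14 recover(1): 1={back,v=0,log=q}
step 15 crash(2): 2={✗prim,v=2,log=q}
step 16 recover(2): 2={prim,v=2,log=q}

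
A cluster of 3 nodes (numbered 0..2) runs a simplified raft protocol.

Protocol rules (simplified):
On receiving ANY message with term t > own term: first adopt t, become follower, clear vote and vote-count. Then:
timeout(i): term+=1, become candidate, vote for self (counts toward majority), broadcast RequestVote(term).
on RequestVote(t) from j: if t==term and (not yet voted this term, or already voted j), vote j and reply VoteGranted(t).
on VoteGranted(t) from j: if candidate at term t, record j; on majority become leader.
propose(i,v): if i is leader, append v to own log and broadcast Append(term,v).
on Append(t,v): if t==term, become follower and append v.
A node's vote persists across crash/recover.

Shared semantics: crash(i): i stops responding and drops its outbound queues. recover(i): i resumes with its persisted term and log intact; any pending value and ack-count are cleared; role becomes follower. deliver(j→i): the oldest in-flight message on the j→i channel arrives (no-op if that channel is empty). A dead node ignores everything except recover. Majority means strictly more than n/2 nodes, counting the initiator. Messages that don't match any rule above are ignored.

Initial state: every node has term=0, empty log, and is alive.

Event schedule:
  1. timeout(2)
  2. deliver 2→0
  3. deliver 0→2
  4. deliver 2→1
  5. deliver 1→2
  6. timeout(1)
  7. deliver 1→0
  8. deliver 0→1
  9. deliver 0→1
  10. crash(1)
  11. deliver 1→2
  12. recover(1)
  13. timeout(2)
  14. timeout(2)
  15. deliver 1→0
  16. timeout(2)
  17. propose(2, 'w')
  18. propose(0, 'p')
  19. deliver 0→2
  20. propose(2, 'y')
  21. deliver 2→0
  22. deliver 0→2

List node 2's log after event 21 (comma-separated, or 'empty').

empty

after 1 — timeout(2): n2:cand/t1/[-]
after 2 — deliver 2→0: n0:foll/t1/[-]
after 3 — deliver 0→2: n2:lead/t1/[-]
after 4 — deliver 2→1: n1:foll/t1/[-]
after 5 — deliver 1→2: ·
after 6 — timeout(1): n1:cand/t2/[-]
after 7 — deliver 1→0: n0:foll/t2/[-]
after 8 — deliver 0→1: n1:lead/t2/[-]
after 9 — deliver 0→1: ·
after 10 — crash(1): n1:✗lead/t2/[-]
after 11 — deliver 1→2: ·
after 12 — recover(1): n1:foll/t2/[-]
after 13 — timeout(2): n2:cand/t2/[-]
after 14 — timeout(2): n2:cand/t3/[-]
after 15 — deliver 1→0: ·
after 16 — timeout(2): n2:cand/t4/[-]
after 17 — propose(2,'w'): ·
after 18 — propose(0,'p'): ·
after 19 — deliver 0→2: ·
after 20 — propose(2,'y'): ·
after 21 — deliver 2→0: ·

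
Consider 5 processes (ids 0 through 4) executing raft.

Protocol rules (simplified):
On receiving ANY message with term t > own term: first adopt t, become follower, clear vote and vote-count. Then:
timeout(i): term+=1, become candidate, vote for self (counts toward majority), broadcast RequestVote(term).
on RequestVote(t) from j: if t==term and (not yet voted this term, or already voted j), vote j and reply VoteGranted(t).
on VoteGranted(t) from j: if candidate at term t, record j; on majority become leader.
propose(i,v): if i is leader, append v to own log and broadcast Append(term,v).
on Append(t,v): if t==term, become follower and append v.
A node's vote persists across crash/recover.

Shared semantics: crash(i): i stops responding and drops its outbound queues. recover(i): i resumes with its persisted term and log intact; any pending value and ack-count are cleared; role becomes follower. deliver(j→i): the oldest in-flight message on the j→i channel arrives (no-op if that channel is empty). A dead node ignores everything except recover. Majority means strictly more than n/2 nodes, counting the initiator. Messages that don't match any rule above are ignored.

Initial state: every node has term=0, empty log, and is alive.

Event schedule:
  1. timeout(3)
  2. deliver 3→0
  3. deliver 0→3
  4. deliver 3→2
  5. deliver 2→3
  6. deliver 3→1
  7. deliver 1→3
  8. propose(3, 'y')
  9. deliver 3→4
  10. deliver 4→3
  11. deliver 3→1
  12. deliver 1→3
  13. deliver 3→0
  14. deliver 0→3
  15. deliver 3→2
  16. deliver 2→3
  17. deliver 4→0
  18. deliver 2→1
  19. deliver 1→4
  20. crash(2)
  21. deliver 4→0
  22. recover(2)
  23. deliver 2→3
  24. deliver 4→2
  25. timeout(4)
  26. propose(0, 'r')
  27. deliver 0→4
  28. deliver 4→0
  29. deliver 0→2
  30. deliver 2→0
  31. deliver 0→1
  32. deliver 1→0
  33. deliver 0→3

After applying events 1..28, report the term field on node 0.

2

[1] timeout(3) → N3(cand t1 [-])
[2] deliver 3→0 → N0(foll t1 [-])
[3] deliver 0→3 → ∅
[4] deliver 3→2 → N2(foll t1 [-])
[5] deliver 2→3 → N3(lead t1 [-])
[6] deliver 3→1 → N1(foll t1 [-])
[7] deliver 1→3 → ∅
[8] propose(3,'y') → N3(lead t1 [y])
[9] deliver 3→4 → N4(foll t1 [-])
[10] deliver 4→3 → ∅
[11] deliver 3→1 → N1(foll t1 [y])
[12] deliver 1→3 → ∅
[13] deliver 3→0 → N0(foll t1 [y])
[14] deliver 0→3 → ∅
[15] deliver 3→2 → N2(foll t1 [y])
[16] deliver 2→3 → ∅
[17] deliver 4→0 → ∅
[18] deliver 2→1 → ∅
[19] deliver 1→4 → ∅
[20] crash(2) → N2(✗foll t1 [y])
[21] deliver 4→0 → ∅
[22] recover(2) → N2(foll t1 [y])
[23] deliver 2→3 → ∅
[24] deliver 4→2 → ∅
[25] timeout(4) → N4(cand t2 [-])
[26] propose(0,'r') → ∅
[27] deliver 0→4 → ∅
[28] deliver 4→0 → N0(foll t2 [y])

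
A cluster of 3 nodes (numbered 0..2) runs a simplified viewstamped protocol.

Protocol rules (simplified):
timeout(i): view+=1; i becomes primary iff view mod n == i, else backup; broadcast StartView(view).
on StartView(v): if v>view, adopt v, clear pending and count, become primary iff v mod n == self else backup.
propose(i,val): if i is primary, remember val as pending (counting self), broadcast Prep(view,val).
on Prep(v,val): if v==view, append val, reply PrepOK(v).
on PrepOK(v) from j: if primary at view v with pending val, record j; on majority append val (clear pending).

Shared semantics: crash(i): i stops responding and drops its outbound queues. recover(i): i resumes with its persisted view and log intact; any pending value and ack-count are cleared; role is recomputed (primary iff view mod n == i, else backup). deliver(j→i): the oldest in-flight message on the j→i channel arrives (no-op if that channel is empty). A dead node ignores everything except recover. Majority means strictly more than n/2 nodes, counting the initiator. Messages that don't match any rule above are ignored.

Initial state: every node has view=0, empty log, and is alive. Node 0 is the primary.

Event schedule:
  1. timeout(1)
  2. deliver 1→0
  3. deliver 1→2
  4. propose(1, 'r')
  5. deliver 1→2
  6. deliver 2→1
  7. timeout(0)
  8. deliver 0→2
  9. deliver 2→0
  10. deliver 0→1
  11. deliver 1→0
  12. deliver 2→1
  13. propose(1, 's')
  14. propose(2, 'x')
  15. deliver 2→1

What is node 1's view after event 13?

after 1 — timeout(1): n1:prim/v1/[-]
after 2 — deliver 1→0: n0:back/v1/[-]
after 3 — deliver 1→2: n2:back/v1/[-]
after 4 — propose(1,'r'): ·
after 5 — deliver 1→2: n2:back/v1/[r]
after 6 — deliver 2→1: n1:prim/v1/[r]
after 7 — timeout(0): n0:back/v2/[-]
after 8 — deliver 0→2: n2:prim/v2/[r]
after 9 — deliver 2→0: ·
after 10 — deliver 0→1: n1:back/v2/[r]
after 11 — deliver 1→0: ·
after 12 — deliver 2→1: ·
after 13 — propose(1,'s'): ·

2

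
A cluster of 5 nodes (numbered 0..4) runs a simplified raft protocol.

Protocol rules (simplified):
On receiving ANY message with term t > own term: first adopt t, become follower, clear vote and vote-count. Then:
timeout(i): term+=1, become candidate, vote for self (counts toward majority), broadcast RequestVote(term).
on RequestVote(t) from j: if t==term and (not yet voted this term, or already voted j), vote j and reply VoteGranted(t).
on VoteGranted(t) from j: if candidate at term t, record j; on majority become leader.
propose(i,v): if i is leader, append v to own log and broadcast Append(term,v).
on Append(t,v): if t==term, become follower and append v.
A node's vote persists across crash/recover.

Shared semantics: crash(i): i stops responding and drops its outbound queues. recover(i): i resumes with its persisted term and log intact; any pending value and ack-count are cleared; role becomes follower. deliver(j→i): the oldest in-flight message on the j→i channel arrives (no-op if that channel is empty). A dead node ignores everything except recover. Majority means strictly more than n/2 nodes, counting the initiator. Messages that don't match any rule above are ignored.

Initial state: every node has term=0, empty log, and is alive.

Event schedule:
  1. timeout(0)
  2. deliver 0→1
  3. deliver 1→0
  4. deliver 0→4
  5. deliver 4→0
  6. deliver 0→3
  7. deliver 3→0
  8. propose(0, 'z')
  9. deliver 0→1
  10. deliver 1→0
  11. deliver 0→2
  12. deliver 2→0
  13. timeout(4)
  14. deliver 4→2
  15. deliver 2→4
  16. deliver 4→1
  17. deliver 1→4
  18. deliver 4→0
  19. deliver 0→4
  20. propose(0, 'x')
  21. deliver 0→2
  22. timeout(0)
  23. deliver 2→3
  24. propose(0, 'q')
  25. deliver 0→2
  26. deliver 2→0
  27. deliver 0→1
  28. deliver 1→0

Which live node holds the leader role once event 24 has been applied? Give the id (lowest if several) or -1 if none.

[1] timeout(0) → N0(cand t1 [-])
[2] deliver 0→1 → N1(foll t1 [-])
[3] deliver 1→0 → ∅
[4] deliver 0→4 → N4(foll t1 [-])
[5] deliver 4→0 → N0(lead t1 [-])
[6] deliver 0→3 → N3(foll t1 [-])
[7] deliver 3→0 → ∅
[8] propose(0,'z') → N0(lead t1 [z])
[9] deliver 0→1 → N1(foll t1 [z])
[10] deliver 1→0 → ∅
[11] deliver 0→2 → N2(foll t1 [-])
[12] deliver 2→0 → ∅
[13] timeout(4) → N4(cand t2 [-])
[14] deliver 4→2 → N2(foll t2 [-])
[15] deliver 2→4 → ∅
[16] deliver 4→1 → N1(foll t2 [z])
[17] deliver 1→4 → N4(lead t2 [-])
[18] deliver 4→0 → N0(foll t2 [z])
[19] deliver 0→4 → ∅
[20] propose(0,'x') → ∅
[21] deliver 0→2 → ∅
[22] timeout(0) → N0(cand t3 [z])
[23] deliver 2→3 → ∅
[24] propose(0,'q') → ∅

4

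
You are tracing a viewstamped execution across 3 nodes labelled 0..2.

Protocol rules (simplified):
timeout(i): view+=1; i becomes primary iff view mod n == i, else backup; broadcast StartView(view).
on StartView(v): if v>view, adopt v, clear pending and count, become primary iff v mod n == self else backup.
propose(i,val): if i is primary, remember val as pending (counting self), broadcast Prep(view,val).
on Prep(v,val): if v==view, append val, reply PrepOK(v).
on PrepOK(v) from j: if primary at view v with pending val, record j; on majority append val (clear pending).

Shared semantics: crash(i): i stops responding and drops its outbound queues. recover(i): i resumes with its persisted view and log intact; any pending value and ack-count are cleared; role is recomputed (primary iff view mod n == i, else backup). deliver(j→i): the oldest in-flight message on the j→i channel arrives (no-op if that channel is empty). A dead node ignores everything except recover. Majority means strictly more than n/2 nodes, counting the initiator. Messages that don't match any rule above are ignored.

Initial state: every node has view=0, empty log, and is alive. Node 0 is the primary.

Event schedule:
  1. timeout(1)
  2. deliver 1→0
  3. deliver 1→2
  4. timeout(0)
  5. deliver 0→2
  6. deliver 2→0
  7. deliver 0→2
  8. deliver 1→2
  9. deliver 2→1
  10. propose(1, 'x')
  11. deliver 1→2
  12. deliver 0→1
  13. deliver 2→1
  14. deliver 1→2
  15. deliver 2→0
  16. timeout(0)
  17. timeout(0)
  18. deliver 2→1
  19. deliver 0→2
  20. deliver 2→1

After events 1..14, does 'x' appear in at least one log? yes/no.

no

[1] timeout(1) → N1(prim v1 [-])
[2] deliver 1→0 → N0(back v1 [-])
[3] deliver 1→2 → N2(back v1 [-])
[4] timeout(0) → N0(back v2 [-])
[5] deliver 0→2 → N2(prim v2 [-])
[6] deliver 2→0 → ∅
[7] deliver 0→2 → ∅
[8] deliver 1→2 → ∅
[9] deliver 2→1 → ∅
[10] propose(1,'x') → ∅
[11] deliver 1→2 → ∅
[12] deliver 0→1 → N1(back v2 [-])
[13] deliver 2→1 → ∅
[14] deliver 1→2 → ∅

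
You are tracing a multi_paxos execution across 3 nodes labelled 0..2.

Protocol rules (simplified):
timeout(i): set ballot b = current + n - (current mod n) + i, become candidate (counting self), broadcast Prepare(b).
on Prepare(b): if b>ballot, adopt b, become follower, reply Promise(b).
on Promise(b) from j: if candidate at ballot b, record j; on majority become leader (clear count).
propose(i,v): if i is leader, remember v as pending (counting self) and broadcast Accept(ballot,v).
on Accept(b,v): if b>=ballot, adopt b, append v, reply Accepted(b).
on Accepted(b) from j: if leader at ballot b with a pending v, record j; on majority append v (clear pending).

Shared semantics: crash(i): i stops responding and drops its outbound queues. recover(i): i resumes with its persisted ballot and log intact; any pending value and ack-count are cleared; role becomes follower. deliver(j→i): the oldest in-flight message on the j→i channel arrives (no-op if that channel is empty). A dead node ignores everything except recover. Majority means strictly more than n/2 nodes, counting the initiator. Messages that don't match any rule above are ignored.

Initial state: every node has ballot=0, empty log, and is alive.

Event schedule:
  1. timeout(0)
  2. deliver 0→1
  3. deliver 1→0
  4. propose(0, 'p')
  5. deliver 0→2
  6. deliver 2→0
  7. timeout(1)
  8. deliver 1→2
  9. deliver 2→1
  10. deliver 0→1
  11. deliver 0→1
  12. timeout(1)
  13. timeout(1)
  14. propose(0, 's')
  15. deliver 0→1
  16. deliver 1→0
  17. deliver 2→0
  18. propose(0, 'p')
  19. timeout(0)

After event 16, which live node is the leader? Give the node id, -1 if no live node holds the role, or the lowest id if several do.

-1

e1 timeout(0): 0[cand,b=3,-]
e2 deliver 0→1: 1[foll,b=3,-]
e3 deliver 1→0: 0[lead,b=3,-]
e4 propose(0,'p'): ·
e5 deliver 0→2: 2[foll,b=3,-]
e6 deliver 2→0: ·
e7 timeout(1): 1[cand,b=7,-]
e8 deliver 1→2: 2[foll,b=7,-]
e9 deliver 2→1: 1[lead,b=7,-]
e10 deliver 0→1: ·
e11 deliver 0→1: ·
e12 timeout(1): 1[cand,b=10,-]
e13 timeout(1): 1[cand,b=13,-]
e14 propose(0,'s'): ·
e15 deliver 0→1: ·
e16 deliver 1→0: 0[foll,b=7,-]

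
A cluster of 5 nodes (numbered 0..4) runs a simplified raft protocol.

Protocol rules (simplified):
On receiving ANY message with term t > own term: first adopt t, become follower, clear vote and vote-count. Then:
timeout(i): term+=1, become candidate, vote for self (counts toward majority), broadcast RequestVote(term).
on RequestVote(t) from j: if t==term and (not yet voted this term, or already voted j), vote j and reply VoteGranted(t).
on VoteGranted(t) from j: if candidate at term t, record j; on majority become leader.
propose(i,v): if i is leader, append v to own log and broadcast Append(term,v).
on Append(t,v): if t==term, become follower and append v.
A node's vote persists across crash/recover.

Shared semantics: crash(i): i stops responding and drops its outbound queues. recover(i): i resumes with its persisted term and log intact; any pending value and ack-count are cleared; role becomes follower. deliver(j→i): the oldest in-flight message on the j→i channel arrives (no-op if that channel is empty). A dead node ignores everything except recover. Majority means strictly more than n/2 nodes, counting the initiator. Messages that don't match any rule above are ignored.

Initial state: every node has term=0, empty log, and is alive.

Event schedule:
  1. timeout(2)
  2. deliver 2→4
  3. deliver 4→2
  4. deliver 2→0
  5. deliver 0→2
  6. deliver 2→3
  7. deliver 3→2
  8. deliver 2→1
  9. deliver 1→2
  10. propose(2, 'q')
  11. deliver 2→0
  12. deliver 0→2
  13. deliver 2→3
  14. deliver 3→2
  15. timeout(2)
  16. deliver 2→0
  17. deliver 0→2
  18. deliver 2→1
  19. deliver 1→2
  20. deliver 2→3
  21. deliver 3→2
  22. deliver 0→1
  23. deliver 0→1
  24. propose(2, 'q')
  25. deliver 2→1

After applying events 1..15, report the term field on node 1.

1

after 1 — timeout(2): n2:cand/t1/[-]
after 2 — deliver 2→4: n4:foll/t1/[-]
after 3 — deliver 4→2: ·
after 4 — deliver 2→0: n0:foll/t1/[-]
after 5 — deliver 0→2: n2:lead/t1/[-]
after 6 — deliver 2→3: n3:foll/t1/[-]
after 7 — deliver 3→2: ·
after 8 — deliver 2→1: n1:foll/t1/[-]
after 9 — deliver 1→2: ·
after 10 — propose(2,'q'): n2:lead/t1/[q]
after 11 — deliver 2→0: n0:foll/t1/[q]
after 12 — deliver 0→2: ·
after 13 — deliver 2→3: n3:foll/t1/[q]
after 14 — deliver 3→2: ·
after 15 — timeout(2): n2:cand/t2/[q]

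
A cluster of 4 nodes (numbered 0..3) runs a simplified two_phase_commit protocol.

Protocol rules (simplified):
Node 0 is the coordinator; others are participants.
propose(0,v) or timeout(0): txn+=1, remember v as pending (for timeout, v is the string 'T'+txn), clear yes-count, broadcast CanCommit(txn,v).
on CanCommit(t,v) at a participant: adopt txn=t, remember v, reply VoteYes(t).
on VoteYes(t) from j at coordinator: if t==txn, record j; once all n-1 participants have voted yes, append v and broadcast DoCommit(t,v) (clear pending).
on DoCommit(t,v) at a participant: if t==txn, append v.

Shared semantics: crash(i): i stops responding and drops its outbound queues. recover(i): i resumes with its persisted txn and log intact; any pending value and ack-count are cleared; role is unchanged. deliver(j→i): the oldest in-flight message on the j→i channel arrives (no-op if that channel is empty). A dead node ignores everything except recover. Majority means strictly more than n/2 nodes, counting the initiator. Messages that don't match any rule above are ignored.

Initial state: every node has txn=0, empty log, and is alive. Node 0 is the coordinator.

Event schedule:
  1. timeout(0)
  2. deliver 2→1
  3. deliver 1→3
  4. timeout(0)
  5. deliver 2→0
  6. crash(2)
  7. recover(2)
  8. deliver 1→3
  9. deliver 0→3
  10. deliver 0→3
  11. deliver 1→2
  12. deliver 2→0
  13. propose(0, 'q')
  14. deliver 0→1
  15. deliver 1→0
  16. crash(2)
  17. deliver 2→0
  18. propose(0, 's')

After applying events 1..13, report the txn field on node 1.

e1 timeout(0): 0[coor,t=1,-]
e2 deliver 2→1: ·
e3 deliver 1→3: ·
e4 timeout(0): 0[coor,t=2,-]
e5 deliver 2→0: ·
e6 crash(2): 2[✗part,t=0,-]
e7 recover(2): 2[part,t=0,-]
e8 deliver 1→3: ·
e9 deliver 0→3: 3[part,t=1,-]
e10 deliver 0→3: 3[part,t=2,-]
e11 deliver 1→2: ·
e12 deliver 2→0: ·
e13 propose(0,'q'): 0[coor,t=3,-]

0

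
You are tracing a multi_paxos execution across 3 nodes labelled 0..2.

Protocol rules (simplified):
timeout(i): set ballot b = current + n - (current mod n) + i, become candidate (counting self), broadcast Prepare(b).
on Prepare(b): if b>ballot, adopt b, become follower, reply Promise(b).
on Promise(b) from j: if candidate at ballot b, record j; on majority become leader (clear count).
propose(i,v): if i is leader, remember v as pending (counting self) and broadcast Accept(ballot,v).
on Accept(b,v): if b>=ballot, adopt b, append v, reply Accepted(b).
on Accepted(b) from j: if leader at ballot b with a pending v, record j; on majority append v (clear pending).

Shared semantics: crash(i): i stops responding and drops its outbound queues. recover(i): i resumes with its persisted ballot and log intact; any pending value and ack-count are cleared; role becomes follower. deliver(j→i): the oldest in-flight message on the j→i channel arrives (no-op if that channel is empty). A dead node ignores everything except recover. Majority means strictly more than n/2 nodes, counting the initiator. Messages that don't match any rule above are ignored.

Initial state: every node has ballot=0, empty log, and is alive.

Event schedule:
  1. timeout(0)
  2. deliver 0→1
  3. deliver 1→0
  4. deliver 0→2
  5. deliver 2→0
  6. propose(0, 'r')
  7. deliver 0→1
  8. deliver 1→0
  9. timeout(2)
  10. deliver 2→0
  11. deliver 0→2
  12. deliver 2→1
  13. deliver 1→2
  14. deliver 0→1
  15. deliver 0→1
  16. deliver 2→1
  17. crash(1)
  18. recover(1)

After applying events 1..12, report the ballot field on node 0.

[1] timeout(0) → N0(cand b3 [-])
[2] deliver 0→1 → N1(foll b3 [-])
[3] deliver 1→0 → N0(lead b3 [-])
[4] deliver 0→2 → N2(foll b3 [-])
[5] deliver 2→0 → ∅
[6] propose(0,'r') → ∅
[7] deliver 0→1 → N1(foll b3 [r])
[8] deliver 1→0 → N0(lead b3 [r])
[9] timeout(2) → N2(cand b8 [-])
[10] deliver 2→0 → N0(foll b8 [r])
[11] deliver 0→2 → ∅
[12] deliver 2→1 → N1(foll b8 [r])

8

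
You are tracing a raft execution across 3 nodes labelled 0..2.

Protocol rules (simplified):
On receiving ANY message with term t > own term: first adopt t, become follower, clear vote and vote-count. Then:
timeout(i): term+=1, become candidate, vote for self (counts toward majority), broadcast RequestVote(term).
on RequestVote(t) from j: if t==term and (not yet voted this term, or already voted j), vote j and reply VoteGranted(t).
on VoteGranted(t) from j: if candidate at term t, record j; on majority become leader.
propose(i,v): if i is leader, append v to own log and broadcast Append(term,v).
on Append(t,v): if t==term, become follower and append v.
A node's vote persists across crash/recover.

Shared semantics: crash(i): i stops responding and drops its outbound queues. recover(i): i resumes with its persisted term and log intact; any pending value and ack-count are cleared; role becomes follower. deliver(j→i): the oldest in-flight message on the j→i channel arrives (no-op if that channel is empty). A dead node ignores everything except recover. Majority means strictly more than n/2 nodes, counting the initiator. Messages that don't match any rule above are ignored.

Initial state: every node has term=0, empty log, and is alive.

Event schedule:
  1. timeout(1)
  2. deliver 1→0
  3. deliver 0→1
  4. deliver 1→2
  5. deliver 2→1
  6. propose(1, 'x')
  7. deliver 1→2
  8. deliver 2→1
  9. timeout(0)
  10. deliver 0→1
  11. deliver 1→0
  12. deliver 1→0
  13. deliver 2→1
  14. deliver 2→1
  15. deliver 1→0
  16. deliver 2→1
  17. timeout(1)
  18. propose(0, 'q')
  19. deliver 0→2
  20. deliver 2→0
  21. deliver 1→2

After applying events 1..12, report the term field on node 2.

1

[1] timeout(1) → N1(cand t1 [-])
[2] deliver 1→0 → N0(foll t1 [-])
[3] deliver 0→1 → N1(lead t1 [-])
[4] deliver 1→2 → N2(foll t1 [-])
[5] deliver 2→1 → ∅
[6] propose(1,'x') → N1(lead t1 [x])
[7] deliver 1→2 → N2(foll t1 [x])
[8] deliver 2→1 → ∅
[9] timeout(0) → N0(cand t2 [-])
[10] deliver 0→1 → N1(foll t2 [x])
[11] deliver 1→0 → ∅
[12] deliver 1→0 → N0(lead t2 [-])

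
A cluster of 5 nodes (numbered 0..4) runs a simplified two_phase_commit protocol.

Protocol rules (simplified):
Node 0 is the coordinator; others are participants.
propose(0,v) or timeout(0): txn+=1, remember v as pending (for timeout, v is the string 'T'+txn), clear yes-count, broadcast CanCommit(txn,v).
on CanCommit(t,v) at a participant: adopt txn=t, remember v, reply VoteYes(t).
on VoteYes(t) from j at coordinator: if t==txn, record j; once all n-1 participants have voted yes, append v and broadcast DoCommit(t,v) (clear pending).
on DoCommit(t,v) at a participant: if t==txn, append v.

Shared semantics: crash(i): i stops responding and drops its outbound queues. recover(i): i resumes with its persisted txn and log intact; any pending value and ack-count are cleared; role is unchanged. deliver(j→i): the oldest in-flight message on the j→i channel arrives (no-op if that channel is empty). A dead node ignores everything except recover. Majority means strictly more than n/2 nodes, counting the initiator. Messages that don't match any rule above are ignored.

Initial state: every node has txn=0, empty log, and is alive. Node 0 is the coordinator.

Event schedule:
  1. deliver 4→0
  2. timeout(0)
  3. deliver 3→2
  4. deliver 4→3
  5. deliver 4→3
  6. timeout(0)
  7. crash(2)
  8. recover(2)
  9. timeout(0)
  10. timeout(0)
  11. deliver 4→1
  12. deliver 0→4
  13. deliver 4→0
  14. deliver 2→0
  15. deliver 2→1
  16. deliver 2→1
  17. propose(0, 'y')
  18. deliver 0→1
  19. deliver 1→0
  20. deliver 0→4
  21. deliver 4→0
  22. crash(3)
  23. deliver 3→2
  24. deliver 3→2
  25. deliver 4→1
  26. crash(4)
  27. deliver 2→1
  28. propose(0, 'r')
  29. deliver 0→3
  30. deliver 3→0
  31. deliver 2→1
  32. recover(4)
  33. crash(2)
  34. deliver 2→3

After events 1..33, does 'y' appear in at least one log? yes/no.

no

[1] deliver 4→0 → ∅
[2] timeout(0) → N0(coor t1 [-])
[3] deliver 3→2 → ∅
[4] deliver 4→3 → ∅
[5] deliver 4→3 → ∅
[6] timeout(0) → N0(coor t2 [-])
[7] crash(2) → N2(✗part t0 [-])
[8] recover(2) → N2(part t0 [-])
[9] timeout(0) → N0(coor t3 [-])
[10] timeout(0) → N0(coor t4 [-])
[11] deliver 4→1 → ∅
[12] deliver 0→4 → N4(part t1 [-])
[13] deliver 4→0 → ∅
[14] deliver 2→0 → ∅
[15] deliver 2→1 → ∅
[16] deliver 2→1 → ∅
[17] propose(0,'y') → N0(coor t5 [-])
[18] deliver 0→1 → N1(part t1 [-])
[19] deliver 1→0 → ∅
[20] deliver 0→4 → N4(part t2 [-])
[21] deliver 4→0 → ∅
[22] crash(3) → N3(✗part t0 [-])
[23] deliver 3→2 → ∅
[24] deliver 3→2 → ∅
[25] deliver 4→1 → ∅
[26] crash(4) → N4(✗part t2 [-])
[27] deliver 2→1 → ∅
[28] propose(0,'r') → N0(coor t6 [-])
[29] deliver 0→3 → ∅
[30] deliver 3→0 → ∅
[31] deliver 2→1 → ∅
[32] recover(4) → N4(part t2 [-])
[33] crash(2) → N2(✗part t0 [-])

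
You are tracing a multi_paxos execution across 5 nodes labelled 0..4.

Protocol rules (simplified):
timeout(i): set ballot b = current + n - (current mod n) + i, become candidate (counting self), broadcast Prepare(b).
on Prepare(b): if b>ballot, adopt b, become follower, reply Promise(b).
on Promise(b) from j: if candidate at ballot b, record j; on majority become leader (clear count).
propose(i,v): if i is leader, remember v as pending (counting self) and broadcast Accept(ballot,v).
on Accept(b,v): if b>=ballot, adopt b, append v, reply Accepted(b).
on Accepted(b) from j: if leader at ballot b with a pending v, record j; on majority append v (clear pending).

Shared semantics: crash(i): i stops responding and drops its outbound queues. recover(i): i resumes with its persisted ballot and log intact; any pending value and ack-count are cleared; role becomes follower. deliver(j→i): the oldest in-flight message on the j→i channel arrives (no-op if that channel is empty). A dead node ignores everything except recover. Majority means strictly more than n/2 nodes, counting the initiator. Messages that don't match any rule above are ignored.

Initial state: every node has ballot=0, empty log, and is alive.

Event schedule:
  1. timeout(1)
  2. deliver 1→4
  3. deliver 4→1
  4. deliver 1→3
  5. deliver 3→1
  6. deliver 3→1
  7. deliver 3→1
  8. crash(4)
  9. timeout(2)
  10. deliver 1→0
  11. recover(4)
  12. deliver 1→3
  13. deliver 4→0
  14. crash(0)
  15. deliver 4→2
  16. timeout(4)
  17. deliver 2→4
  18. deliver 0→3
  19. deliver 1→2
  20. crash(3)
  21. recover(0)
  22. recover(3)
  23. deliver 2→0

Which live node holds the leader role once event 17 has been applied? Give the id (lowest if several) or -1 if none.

1

e1 timeout(1): 1[cand,b=6,-]
e2 deliver 1→4: 4[foll,b=6,-]
e3 deliver 4→1: ·
e4 deliver 1→3: 3[foll,b=6,-]
e5 deliver 3→1: 1[lead,b=6,-]
e6 deliver 3→1: ·
e7 deliver 3→1: ·
e8 crash(4): 4[✗foll,b=6,-]
e9 timeout(2): 2[cand,b=7,-]
e10 deliver 1→0: 0[foll,b=6,-]
e11 recover(4): 4[foll,b=6,-]
e12 deliver 1→3: ·
e13 deliver 4→0: ·
e14 crash(0): 0[✗foll,b=6,-]
e15 deliver 4→2: ·
e16 timeout(4): 4[cand,b=14,-]
e17 deliver 2→4: ·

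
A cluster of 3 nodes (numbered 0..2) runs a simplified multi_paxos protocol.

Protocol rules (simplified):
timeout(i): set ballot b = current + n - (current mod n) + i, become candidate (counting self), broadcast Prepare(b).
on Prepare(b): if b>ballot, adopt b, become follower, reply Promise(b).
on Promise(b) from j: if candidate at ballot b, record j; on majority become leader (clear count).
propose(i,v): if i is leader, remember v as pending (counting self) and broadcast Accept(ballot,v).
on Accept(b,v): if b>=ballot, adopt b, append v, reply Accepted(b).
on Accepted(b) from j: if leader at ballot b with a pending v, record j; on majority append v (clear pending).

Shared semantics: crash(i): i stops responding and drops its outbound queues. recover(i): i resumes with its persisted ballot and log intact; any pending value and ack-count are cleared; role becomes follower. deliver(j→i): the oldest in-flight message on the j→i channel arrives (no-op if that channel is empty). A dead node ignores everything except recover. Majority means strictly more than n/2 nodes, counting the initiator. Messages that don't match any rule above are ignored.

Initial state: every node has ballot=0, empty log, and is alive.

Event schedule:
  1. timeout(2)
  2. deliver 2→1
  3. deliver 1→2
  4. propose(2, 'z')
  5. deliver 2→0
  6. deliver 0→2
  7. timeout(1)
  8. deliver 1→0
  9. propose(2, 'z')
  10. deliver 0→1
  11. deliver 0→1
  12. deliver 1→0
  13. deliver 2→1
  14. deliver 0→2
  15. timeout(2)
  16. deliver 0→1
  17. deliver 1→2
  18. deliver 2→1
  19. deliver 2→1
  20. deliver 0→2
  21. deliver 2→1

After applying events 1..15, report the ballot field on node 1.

[1] timeout(2) → N2(cand b5 [-])
[2] deliver 2→1 → N1(foll b5 [-])
[3] deliver 1→2 → N2(lead b5 [-])
[4] propose(2,'z') → ∅
[5] deliver 2→0 → N0(foll b5 [-])
[6] deliver 0→2 → ∅
[7] timeout(1) → N1(cand b7 [-])
[8] deliver 1→0 → N0(foll b7 [-])
[9] propose(2,'z') → ∅
[10] deliver 0→1 → N1(lead b7 [-])
[11] deliver 0→1 → ∅
[12] deliver 1→0 → ∅
[13] deliver 2→1 → ∅
[14] deliver 0→2 → ∅
[15] timeout(2) → N2(cand b8 [-])

7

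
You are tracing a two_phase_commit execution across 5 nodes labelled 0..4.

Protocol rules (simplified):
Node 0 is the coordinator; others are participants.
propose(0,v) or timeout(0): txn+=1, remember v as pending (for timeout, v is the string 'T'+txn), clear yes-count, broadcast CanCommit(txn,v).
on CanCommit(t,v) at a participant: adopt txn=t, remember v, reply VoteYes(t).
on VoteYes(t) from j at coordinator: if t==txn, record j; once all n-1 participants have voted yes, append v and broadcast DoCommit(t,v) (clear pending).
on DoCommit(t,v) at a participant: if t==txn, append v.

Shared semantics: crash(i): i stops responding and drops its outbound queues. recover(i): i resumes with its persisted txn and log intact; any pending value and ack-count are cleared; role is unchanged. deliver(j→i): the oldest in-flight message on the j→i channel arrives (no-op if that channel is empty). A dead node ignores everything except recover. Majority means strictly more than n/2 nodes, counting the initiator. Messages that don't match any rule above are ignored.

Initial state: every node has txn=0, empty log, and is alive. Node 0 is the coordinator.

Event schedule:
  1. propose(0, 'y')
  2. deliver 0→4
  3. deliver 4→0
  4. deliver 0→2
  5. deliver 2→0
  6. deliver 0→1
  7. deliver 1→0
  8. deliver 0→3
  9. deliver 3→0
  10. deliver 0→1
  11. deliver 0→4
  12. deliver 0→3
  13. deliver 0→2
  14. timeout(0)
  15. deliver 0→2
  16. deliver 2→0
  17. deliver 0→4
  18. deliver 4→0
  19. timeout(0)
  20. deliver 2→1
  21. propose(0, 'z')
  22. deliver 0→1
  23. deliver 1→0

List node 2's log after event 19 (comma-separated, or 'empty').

y

e1 propose(0,'y'): 0[coor,t=1,-]
e2 deliver 0→4: 4[part,t=1,-]
e3 deliver 4→0: ·
e4 deliver 0→2: 2[part,t=1,-]
e5 deliver 2→0: ·
e6 deliver 0→1: 1[part,t=1,-]
e7 deliver 1→0: ·
e8 deliver 0→3: 3[part,t=1,-]
e9 deliver 3→0: 0[coor,t=1,y]
e10 deliver 0→1: 1[part,t=1,y]
e11 deliver 0→4: 4[part,t=1,y]
e12 deliver 0→3: 3[part,t=1,y]
e13 deliver 0→2: 2[part,t=1,y]
e14 timeout(0): 0[coor,t=2,y]
e15 deliver 0→2: 2[part,t=2,y]
e16 deliver 2→0: ·
e17 deliver 0→4: 4[part,t=2,y]
e18 deliver 4→0: ·
e19 timeout(0): 0[coor,t=3,y]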